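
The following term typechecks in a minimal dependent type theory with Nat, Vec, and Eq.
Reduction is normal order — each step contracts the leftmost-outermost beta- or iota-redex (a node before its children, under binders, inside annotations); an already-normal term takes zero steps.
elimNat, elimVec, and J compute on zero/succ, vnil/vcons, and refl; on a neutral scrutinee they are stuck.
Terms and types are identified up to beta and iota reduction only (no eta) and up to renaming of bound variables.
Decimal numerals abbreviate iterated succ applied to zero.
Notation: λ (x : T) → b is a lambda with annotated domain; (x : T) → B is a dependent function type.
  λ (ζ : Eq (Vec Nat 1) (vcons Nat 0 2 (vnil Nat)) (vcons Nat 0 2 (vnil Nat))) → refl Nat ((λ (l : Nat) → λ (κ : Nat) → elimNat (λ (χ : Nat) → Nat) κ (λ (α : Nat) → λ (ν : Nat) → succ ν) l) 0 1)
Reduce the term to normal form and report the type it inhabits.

normal form:
  λ (ζ : Eq (Vec Nat 1) (vcons Nat 0 2 (vnil Nat)) (vcons Nat 0 2 (vnil Nat))) → refl Nat 1
inferred type:
  (ζ : Eq (Vec Nat 1) (vcons Nat 0 2 (vnil Nat)) (vcons Nat 0 2 (vnil Nat))) → Eq Nat 1 1
observation: the term reaches its normal form after 3 normal-order steps.


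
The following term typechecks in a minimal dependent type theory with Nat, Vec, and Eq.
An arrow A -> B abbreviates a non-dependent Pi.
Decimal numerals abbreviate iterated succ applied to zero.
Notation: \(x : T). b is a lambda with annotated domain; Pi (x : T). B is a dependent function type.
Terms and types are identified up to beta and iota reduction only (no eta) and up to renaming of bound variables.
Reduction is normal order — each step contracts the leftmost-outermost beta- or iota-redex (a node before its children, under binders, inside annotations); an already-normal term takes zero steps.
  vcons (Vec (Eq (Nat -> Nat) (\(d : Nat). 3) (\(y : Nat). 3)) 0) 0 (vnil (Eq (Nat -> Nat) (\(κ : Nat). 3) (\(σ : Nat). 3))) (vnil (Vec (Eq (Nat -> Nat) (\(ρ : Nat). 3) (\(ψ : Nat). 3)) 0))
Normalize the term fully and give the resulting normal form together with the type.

reduced normal form:
  vcons (Vec (Eq (Nat -> Nat) (\(d : Nat). 3) (\(y : Nat). 3)) 0) 0 (vnil (Eq (Nat -> Nat) (\(κ : Nat). 3) (\(σ : Nat). 3))) (vnil (Vec (Eq (Nat -> Nat) (\(ρ : Nat). 3) (\(ψ : Nat). 3)) 0))
the term's type:
  Vec (Vec (Eq (Nat -> Nat) (\(d : Nat). 3) (\(y : Nat). 3)) 0) 1


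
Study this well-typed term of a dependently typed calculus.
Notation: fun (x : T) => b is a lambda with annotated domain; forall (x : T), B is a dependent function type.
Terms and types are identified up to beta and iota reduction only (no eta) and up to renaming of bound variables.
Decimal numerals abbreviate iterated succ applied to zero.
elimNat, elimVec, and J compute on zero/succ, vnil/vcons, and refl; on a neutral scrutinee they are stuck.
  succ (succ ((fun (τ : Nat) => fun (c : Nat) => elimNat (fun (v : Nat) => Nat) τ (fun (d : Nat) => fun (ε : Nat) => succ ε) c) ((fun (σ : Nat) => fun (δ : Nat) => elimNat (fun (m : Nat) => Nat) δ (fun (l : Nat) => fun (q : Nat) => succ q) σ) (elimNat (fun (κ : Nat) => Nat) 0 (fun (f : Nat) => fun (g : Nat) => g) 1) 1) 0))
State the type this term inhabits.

inferred type:
  Nat


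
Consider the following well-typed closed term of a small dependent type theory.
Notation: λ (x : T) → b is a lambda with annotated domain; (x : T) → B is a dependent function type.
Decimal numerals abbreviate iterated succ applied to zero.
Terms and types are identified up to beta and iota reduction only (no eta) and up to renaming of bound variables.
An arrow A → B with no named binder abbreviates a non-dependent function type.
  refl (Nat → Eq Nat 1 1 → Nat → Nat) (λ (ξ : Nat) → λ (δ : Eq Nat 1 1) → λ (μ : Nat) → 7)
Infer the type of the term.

the term's type:
  Eq (Nat → Eq Nat 1 1 → Nat → Nat) (λ (ξ : Nat) → λ (δ : Eq Nat 1 1) → λ (μ : Nat) → 7) (λ (γ : Nat) → λ (ζ : Eq Nat 1 1) → λ (s : Nat) → 7)


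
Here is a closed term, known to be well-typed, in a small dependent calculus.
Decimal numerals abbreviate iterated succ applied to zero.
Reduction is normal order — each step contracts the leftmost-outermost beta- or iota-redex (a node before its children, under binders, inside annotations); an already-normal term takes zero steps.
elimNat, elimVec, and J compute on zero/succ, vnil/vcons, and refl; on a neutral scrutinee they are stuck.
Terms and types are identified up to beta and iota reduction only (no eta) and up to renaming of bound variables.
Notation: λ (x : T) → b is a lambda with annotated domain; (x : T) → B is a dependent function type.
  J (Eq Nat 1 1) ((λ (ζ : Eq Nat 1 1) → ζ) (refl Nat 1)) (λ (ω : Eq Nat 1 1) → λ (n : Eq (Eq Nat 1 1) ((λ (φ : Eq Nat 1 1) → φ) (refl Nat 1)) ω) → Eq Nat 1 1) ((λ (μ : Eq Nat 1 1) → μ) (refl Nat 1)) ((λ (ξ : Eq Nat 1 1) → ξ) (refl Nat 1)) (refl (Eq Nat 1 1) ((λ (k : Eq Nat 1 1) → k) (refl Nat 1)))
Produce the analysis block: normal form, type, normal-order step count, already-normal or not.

normal form:
  refl Nat 1
type:
  Eq Nat 1 1
reduction steps (normal order): 2
started in normal form: no
first contracted redex: a J iota-redex


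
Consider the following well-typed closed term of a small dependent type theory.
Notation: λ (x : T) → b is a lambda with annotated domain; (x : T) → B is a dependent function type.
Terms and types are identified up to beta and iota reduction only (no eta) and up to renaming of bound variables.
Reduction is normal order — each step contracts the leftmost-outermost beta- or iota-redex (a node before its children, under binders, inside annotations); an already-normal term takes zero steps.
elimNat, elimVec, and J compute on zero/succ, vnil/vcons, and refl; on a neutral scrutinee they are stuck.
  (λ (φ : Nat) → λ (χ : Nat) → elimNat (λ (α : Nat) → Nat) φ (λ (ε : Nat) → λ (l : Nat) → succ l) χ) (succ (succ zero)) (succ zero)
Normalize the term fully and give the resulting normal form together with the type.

normal form:
  succ (succ (succ zero))
the term's type:
  Nat
observation: the term reaches its normal form after 6 normal-order steps.


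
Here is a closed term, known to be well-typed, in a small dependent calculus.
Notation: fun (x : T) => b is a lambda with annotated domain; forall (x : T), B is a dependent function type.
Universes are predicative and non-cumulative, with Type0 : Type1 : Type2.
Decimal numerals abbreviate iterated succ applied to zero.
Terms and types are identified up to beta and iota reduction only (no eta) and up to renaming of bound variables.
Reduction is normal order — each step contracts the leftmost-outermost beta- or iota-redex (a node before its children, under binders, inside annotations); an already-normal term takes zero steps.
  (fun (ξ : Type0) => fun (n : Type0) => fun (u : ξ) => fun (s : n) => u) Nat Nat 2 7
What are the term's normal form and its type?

normal form:
  2
the term's type:
  Nat
observation: the first redex contracted is a beta-redex; the normal form is reached in 4 normal-order steps.


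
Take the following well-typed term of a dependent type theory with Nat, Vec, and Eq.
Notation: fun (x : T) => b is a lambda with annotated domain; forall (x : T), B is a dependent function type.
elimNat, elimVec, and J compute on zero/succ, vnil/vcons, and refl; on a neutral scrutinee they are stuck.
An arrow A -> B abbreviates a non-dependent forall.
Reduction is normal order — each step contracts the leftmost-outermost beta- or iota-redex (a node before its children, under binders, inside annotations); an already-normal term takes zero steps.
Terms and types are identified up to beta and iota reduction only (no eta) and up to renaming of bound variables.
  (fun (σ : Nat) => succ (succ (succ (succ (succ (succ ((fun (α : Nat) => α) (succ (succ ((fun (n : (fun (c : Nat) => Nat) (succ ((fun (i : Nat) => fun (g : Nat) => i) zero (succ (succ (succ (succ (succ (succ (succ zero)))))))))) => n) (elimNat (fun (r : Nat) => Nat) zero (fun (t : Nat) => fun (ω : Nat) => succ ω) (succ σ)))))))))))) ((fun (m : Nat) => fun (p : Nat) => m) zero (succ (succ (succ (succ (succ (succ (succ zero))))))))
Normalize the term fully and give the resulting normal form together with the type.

normal form:
  succ (succ (succ (succ (succ (succ (succ (succ (succ zero))))))))
type:
  Nat


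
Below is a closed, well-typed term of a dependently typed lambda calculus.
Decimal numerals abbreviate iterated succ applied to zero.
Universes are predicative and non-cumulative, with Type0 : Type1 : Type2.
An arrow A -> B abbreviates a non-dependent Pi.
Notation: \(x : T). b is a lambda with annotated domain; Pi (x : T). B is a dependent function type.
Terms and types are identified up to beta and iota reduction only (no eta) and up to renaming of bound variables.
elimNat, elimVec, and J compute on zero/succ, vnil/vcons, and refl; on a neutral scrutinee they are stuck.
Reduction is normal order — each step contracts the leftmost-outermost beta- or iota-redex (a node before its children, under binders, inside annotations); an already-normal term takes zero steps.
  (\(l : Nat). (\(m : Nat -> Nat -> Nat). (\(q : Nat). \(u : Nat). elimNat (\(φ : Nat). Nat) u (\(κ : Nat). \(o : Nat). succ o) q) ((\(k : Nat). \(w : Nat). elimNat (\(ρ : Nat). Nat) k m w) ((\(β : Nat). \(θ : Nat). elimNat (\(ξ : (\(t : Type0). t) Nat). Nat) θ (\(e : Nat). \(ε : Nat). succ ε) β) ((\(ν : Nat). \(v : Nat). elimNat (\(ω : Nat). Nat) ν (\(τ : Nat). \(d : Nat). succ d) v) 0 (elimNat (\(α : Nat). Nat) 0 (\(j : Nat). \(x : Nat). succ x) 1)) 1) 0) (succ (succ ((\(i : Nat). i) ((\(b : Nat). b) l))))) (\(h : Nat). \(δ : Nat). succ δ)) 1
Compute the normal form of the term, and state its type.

resulting normal form:
  5
the term's type:
  Nat


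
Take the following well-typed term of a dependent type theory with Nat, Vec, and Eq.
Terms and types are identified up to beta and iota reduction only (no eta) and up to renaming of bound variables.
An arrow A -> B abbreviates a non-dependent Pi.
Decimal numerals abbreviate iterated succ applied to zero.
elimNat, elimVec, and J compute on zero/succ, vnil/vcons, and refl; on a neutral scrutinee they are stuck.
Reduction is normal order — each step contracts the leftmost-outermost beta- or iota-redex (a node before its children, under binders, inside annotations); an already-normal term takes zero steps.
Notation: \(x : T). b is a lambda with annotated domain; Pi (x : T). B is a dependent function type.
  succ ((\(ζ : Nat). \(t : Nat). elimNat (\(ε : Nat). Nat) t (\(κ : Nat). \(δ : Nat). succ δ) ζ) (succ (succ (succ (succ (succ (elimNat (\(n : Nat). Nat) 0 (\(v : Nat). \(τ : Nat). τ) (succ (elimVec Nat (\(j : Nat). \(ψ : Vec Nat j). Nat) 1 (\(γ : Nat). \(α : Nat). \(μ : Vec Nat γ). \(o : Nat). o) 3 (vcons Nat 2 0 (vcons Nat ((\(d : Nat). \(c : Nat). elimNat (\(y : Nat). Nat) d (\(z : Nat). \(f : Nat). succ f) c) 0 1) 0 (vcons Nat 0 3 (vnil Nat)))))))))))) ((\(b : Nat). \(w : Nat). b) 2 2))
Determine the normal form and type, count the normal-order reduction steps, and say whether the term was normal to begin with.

resulting normal form:
  8
inferred type:
  Nat
normal-order step count: 43
term was already normal: no
first contracted redex: a beta-redex


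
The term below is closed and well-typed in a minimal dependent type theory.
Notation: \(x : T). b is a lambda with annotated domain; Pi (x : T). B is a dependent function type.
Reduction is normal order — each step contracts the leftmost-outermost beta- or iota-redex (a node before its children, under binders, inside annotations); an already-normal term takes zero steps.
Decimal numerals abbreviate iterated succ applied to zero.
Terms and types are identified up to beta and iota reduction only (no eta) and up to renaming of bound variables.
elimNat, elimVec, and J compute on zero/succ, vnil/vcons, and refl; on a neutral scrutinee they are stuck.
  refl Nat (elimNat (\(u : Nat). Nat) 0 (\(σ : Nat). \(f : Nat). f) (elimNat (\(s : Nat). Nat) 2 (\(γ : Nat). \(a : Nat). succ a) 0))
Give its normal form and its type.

resulting normal form:
  refl Nat 0
the term's type:
  Eq Nat 0 0
observation: 8 normal-order steps separate the term from its normal form.


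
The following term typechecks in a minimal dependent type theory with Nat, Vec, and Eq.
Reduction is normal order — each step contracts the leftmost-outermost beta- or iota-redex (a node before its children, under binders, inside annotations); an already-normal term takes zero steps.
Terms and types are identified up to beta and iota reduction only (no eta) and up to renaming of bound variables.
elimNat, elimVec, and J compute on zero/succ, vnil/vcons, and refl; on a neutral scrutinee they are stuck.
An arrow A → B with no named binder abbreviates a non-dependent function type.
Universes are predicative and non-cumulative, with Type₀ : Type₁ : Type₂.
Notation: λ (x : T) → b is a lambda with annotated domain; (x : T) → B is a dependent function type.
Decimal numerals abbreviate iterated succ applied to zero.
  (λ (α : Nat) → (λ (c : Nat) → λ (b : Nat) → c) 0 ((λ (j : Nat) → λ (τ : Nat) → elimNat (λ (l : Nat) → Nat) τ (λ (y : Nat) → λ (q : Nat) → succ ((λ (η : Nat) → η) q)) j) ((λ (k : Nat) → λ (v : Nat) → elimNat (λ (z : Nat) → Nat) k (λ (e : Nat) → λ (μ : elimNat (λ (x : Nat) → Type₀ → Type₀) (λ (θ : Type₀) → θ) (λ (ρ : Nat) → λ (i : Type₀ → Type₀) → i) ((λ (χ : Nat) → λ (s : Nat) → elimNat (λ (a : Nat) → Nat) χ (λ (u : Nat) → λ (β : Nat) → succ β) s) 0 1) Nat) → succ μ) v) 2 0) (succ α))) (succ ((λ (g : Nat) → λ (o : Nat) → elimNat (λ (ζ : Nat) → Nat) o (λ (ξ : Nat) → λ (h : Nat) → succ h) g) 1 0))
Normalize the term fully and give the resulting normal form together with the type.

normal form:
  0
the term's type:
  Nat


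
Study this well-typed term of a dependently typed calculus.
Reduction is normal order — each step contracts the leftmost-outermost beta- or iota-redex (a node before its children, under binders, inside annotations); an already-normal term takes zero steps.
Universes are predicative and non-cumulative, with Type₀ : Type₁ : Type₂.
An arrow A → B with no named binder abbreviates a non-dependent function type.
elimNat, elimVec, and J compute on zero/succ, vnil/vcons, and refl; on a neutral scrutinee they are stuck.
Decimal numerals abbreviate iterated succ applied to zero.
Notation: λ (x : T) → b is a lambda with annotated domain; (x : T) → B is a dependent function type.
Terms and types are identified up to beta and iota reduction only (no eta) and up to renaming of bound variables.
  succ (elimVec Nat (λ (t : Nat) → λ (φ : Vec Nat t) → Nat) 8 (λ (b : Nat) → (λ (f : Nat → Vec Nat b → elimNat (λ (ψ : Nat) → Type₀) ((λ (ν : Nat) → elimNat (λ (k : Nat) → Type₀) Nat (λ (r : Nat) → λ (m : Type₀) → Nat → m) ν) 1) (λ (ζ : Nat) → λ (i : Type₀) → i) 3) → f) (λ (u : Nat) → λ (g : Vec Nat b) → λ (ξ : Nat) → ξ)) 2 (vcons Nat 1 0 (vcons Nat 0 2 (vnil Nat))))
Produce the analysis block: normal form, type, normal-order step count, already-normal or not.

reduced normal form:
  9
type:
  Nat
reduction steps (normal order): 13
term was already normal: no
first redex: an elimVec iota-redex


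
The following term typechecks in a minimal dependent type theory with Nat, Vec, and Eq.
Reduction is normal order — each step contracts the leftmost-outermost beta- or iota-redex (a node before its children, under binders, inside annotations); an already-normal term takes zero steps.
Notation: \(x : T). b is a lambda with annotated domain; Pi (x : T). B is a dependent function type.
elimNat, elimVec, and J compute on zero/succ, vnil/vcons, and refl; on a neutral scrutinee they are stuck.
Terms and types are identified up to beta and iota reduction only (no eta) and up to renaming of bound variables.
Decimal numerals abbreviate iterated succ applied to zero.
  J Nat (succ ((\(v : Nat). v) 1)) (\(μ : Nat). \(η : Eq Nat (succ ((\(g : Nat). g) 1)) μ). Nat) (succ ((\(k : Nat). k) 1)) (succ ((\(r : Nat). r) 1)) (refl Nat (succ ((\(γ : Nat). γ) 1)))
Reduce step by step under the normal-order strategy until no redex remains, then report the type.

normal-order reduction sequence:
  J Nat (succ ((\(v : Nat). v) 1)) (\(μ : Nat). \(η : Eq Nat (succ ((\(g : Nat). g) 1)) μ). Nat) (succ ((\(k : Nat). k) 1)) (succ ((\(r : Nat). r) 1)) (refl Nat (succ ((\(γ : Nat). γ) 1)))
  ~> succ ((\(v : Nat). v) 1)
  ~> 2
inferred type:
  Nat


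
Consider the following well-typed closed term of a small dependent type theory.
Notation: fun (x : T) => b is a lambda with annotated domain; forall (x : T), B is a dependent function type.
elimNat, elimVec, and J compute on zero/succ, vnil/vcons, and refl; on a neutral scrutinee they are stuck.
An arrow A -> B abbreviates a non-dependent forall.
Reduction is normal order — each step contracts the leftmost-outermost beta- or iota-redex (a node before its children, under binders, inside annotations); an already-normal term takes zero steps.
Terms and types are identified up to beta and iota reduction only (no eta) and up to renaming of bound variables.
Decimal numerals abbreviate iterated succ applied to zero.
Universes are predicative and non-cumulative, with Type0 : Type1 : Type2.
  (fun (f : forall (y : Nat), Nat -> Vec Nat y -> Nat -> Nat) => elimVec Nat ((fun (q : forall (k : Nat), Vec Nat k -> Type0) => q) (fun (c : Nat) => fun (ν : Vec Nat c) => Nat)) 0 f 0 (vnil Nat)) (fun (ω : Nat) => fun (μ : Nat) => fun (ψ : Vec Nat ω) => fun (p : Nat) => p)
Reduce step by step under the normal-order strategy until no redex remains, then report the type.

reduction (normal order):
  (fun (f : forall (y : Nat), Nat -> Vec Nat y -> Nat -> Nat) => elimVec Nat ((fun (q : forall (k : Nat), Vec Nat k -> Type0) => q) (fun (c : Nat) => fun (ν : Vec Nat c) => Nat)) 0 f 0 (vnil Nat)) (fun (ω : Nat) => fun (μ : Nat) => fun (ψ : Vec Nat ω) => fun (p : Nat) => p)
  ~> elimVec Nat ((fun (f : forall (y : Nat), Vec Nat y -> Type0) => f) (fun (q : Nat) => fun (k : Vec Nat q) => Nat)) 0 (fun (c : Nat) => fun (ν : Nat) => fun (ω : Vec Nat c) => fun (μ : Nat) => μ) 0 (vnil Nat)
  ~> 0
inferred type:
  Nat


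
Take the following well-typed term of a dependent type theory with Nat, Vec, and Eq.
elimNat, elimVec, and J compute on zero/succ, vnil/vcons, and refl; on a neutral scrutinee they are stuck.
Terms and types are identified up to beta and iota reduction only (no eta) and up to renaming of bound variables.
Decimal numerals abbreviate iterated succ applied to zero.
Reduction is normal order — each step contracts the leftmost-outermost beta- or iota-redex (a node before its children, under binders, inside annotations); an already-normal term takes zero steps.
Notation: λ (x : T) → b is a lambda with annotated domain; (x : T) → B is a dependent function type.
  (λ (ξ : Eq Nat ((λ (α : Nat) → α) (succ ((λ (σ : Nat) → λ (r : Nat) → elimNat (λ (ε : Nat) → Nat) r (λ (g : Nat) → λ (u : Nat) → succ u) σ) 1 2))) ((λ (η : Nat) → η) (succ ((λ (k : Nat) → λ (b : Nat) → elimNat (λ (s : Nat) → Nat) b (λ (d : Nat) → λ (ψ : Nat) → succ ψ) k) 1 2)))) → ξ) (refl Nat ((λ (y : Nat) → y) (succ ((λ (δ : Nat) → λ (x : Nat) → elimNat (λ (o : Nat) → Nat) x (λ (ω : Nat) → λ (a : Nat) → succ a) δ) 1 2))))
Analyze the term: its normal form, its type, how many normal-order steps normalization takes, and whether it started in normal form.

resulting normal form:
  refl Nat 4
inferred type:
  Eq Nat 4 4
normal-order step count: 8
term was already normal: no
first contracted redex: a beta-redex


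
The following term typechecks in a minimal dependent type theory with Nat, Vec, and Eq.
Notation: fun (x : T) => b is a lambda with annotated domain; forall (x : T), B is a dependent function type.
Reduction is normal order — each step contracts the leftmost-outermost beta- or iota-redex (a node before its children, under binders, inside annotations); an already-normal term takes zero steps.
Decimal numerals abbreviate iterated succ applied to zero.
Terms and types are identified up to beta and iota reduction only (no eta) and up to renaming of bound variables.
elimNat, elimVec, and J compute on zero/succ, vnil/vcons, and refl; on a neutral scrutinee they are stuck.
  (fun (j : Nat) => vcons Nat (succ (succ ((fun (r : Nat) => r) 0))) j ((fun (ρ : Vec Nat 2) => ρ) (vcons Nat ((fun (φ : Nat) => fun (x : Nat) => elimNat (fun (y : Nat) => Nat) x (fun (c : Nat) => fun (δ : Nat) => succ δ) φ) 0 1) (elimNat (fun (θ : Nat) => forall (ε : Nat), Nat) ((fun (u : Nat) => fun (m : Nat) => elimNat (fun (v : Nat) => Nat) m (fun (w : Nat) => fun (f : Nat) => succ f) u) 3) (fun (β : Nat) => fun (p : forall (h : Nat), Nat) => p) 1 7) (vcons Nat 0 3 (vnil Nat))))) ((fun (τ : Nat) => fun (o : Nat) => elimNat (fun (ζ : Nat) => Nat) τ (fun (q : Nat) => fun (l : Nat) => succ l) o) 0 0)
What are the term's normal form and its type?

reduced normal form:
  vcons Nat 2 0 (vcons Nat 1 10 (vcons Nat 0 3 (vnil Nat)))
type:
  Vec Nat 3


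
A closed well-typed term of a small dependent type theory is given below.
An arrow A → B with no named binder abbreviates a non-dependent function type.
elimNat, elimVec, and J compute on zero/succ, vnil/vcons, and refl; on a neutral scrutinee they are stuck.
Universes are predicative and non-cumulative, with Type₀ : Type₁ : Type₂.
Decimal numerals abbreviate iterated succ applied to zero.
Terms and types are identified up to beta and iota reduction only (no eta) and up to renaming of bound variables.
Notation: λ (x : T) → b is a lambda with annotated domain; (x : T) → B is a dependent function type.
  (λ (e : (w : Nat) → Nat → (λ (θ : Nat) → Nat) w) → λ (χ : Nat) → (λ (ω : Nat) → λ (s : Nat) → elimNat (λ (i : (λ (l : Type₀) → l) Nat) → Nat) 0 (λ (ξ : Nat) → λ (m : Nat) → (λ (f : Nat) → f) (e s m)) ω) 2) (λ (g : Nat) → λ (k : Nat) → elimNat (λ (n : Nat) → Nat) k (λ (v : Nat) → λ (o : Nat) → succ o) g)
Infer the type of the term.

the term's type:
  Nat → Nat → Nat


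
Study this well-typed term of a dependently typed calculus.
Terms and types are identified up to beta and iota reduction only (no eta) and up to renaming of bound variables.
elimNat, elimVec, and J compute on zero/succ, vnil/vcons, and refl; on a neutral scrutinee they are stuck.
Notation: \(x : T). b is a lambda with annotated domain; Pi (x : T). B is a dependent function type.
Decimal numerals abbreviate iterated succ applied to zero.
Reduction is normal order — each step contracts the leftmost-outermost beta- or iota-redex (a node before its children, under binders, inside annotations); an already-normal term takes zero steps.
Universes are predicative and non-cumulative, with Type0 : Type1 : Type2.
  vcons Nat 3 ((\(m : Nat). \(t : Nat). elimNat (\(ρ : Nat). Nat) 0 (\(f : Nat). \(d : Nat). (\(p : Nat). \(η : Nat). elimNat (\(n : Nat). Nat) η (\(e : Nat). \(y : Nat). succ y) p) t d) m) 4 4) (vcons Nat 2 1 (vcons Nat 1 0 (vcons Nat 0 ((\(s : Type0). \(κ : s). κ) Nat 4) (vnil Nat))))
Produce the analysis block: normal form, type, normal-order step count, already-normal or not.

normal form:
  vcons Nat 3 16 (vcons Nat 2 1 (vcons Nat 1 0 (vcons Nat 0 4 (vnil Nat))))
type:
  Vec Nat 4
reduction steps (normal order): 77
term was already normal: no
first redex: a beta-redex


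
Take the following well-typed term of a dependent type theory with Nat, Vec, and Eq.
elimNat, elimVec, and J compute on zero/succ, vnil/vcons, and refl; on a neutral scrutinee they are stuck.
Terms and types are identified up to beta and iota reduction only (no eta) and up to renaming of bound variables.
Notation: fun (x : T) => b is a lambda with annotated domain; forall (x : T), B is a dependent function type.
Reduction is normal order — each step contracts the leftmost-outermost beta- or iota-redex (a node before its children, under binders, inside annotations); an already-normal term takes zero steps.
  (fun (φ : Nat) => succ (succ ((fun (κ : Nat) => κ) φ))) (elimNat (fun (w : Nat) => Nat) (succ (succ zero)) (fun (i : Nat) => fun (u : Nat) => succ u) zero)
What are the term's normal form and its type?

reduced normal form:
  succ (succ (succ (succ zero)))
the term's type:
  Nat
observation: the first redex contracted is a beta-redex; the normal form is reached in 3 normal-order steps.


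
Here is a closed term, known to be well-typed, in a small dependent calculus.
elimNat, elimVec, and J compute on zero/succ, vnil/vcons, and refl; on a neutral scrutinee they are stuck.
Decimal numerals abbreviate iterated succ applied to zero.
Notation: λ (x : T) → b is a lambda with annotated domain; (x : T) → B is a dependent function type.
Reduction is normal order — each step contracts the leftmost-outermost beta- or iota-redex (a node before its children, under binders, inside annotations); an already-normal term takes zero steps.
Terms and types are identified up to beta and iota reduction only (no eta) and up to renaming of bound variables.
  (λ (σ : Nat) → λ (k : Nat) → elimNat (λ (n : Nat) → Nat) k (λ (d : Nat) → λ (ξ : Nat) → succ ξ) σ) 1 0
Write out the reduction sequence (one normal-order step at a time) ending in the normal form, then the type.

normal-order reduction:
  (λ (σ : Nat) → λ (k : Nat) → elimNat (λ (n : Nat) → Nat) k (λ (d : Nat) → λ (ξ : Nat) → succ ξ) σ) 1 0
  ~> (λ (σ : Nat) → elimNat (λ (k : Nat) → Nat) σ (λ (n : Nat) → λ (d : Nat) → succ d) 1) 0
  ~> elimNat (λ (σ : Nat) → Nat) 0 (λ (k : Nat) → λ (n : Nat) → succ n) 1
  ~> (λ (σ : Nat) → λ (k : Nat) → succ k) 0 (elimNat (λ (n : Nat) → Nat) 0 (λ (d : Nat) → λ (ξ : Nat) → succ ξ) 0)
  ~> (λ (σ : Nat) → succ σ) (elimNat (λ (k : Nat) → Nat) 0 (λ (n : Nat) → λ (d : Nat) → succ d) 0)
  ~> succ (elimNat (λ (σ : Nat) → Nat) 0 (λ (k : Nat) → λ (n : Nat) → succ n) 0)
  ~> 1
inferred type:
  Nat


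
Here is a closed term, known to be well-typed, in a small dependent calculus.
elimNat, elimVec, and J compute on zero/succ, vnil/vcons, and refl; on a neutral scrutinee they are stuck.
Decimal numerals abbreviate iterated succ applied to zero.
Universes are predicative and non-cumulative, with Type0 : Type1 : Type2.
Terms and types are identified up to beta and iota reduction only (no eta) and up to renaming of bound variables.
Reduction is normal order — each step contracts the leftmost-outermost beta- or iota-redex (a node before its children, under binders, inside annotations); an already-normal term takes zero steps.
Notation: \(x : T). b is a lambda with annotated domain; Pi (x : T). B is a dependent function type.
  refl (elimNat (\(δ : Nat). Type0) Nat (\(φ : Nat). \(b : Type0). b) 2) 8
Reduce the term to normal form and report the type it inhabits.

resulting normal form:
  refl Nat 8
type:
  Eq Nat 8 8
observation: the term reaches its normal form after 7 normal-order steps.


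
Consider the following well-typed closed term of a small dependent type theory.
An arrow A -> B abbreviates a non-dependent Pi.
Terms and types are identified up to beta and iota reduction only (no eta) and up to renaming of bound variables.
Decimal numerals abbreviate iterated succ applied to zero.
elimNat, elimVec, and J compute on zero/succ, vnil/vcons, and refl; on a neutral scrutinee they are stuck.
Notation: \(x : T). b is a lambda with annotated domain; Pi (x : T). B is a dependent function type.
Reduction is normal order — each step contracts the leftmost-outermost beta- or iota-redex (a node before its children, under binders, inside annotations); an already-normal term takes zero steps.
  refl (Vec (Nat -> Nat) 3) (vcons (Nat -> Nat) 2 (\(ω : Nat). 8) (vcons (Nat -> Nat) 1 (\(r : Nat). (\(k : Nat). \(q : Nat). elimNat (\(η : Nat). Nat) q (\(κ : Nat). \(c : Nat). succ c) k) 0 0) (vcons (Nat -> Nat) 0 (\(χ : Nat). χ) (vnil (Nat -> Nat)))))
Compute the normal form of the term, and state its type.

reduced normal form:
  refl (Vec (Nat -> Nat) 3) (vcons (Nat -> Nat) 2 (\(ω : Nat). 8) (vcons (Nat -> Nat) 1 (\(r : Nat). 0) (vcons (Nat -> Nat) 0 (\(k : Nat). k) (vnil (Nat -> Nat)))))
inferred type:
  Eq (Vec (Nat -> Nat) 3) (vcons (Nat -> Nat) 2 (\(ω : Nat). 8) (vcons (Nat -> Nat) 1 (\(r : Nat). 0) (vcons (Nat -> Nat) 0 (\(k : Nat). k) (vnil (Nat -> Nat))))) (vcons (Nat -> Nat) 2 (\(q : Nat). 8) (vcons (Nat -> Nat) 1 (\(η : Nat). 0) (vcons (Nat -> Nat) 0 (\(κ : Nat). κ) (vnil (Nat -> Nat)))))
observation: contracting a beta-redex first, the term normalizes in 3 steps.


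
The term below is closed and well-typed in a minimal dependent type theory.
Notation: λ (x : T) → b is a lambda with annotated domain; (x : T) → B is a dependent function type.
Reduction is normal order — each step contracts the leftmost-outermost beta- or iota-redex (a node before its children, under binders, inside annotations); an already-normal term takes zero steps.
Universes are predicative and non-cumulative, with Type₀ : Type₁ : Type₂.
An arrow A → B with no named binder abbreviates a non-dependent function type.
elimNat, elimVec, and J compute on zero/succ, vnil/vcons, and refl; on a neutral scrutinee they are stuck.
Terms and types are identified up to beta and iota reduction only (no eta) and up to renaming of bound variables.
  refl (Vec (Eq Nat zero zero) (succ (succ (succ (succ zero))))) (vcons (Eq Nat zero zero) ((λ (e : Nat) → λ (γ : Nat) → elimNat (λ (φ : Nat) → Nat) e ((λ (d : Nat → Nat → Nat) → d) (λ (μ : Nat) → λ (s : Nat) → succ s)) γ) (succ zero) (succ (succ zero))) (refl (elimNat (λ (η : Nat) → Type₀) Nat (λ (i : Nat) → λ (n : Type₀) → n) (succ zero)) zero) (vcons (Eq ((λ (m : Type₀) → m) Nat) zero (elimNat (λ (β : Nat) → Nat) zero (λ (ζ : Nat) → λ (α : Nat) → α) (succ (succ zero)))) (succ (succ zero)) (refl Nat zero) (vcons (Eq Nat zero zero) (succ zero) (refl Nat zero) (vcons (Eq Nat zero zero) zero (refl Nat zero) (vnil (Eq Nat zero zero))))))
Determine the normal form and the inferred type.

normal form:
  refl (Vec (Eq Nat zero zero) (succ (succ (succ (succ zero))))) (vcons (Eq Nat zero zero) (succ (succ (succ zero))) (refl Nat zero) (vcons (Eq Nat zero zero) (succ (succ zero)) (refl Nat zero) (vcons (Eq Nat zero zero) (succ zero) (refl Nat zero) (vcons (Eq Nat zero zero) zero (refl Nat zero) (vnil (Eq Nat zero zero))))))
type:
  Eq (Vec (Eq Nat zero zero) (succ (succ (succ (succ zero))))) (vcons (Eq Nat zero zero) (succ (succ (succ zero))) (refl Nat zero) (vcons (Eq Nat zero zero) (succ (succ zero)) (refl Nat zero) (vcons (Eq Nat zero zero) (succ zero) (refl Nat zero) (vcons (Eq Nat zero zero) zero (refl Nat zero) (vnil (Eq Nat zero zero)))))) (vcons (Eq Nat zero zero) (succ (succ (succ zero))) (refl Nat zero) (vcons (Eq Nat zero zero) (succ (succ zero)) (refl Nat zero) (vcons (Eq Nat zero zero) (succ zero) (refl Nat zero) (vcons (Eq Nat zero zero) zero (refl Nat zero) (vnil (Eq Nat zero zero))))))
observation: the first redex contracted is a beta-redex; the normal form is reached in 23 normal-order steps.


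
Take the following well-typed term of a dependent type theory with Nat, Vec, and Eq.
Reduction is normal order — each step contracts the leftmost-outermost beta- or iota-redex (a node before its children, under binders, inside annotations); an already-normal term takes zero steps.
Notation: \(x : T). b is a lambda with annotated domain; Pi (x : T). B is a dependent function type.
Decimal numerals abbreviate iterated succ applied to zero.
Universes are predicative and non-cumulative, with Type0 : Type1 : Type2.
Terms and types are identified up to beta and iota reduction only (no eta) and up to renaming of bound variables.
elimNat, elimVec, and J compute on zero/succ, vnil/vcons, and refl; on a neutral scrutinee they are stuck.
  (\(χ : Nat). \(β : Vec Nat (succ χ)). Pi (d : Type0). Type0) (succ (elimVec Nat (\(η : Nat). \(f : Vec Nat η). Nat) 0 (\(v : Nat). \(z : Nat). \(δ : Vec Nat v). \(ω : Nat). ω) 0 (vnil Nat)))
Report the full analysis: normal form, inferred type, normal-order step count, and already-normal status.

normal form:
  \(χ : Vec Nat 2). Pi (β : Type0). Type0
inferred type:
  Pi (χ : Vec Nat 2). Type1
normal-order step count: 2
already normal: no
first contracted redex: a beta-redex


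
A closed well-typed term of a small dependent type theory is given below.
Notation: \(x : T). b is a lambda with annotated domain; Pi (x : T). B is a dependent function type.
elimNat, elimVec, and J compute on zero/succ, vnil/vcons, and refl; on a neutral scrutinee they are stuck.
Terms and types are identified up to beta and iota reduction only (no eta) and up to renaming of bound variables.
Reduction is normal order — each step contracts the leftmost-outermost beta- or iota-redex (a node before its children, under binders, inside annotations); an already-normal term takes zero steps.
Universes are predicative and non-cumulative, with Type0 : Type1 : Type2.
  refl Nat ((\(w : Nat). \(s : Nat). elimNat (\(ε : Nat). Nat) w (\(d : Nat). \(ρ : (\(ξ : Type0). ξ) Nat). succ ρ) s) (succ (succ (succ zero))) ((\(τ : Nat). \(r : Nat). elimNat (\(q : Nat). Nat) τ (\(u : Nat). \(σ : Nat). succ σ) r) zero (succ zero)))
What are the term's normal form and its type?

resulting normal form:
  refl Nat (succ (succ (succ (succ zero))))
type:
  Eq Nat (succ (succ (succ (succ zero)))) (succ (succ (succ (succ zero))))
observation: the leftmost-outermost redex is a beta-redex, and normalization takes 13 steps.


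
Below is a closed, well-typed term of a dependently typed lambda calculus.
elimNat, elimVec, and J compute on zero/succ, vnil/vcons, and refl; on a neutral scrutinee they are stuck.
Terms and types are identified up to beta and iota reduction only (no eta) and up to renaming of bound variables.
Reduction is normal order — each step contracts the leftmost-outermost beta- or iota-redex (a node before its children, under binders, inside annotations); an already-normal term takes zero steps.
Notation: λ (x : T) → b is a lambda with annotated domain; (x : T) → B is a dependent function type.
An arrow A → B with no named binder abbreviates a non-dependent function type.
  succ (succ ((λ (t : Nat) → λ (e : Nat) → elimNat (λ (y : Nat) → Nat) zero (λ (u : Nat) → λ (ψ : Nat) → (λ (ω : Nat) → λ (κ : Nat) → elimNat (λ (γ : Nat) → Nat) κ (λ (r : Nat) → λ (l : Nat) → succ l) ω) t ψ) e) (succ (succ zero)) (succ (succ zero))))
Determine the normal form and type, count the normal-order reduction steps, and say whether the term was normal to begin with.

resulting normal form:
  succ (succ (succ (succ (succ (succ zero)))))
inferred type:
  Nat
reduction steps (normal order): 27
already normal: no
first redex: a beta-redex


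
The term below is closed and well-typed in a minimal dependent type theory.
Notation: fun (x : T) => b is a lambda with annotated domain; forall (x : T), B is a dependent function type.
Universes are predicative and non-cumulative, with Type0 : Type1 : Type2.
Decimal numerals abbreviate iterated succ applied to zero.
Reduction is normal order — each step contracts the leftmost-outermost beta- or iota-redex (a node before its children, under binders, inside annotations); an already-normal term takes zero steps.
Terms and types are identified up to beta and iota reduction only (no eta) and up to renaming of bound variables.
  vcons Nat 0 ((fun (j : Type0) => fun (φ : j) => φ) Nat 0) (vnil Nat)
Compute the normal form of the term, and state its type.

resulting normal form:
  vcons Nat 0 0 (vnil Nat)
the term's type:
  Vec Nat 1
observation: 2 normal-order steps separate the term from its normal form.


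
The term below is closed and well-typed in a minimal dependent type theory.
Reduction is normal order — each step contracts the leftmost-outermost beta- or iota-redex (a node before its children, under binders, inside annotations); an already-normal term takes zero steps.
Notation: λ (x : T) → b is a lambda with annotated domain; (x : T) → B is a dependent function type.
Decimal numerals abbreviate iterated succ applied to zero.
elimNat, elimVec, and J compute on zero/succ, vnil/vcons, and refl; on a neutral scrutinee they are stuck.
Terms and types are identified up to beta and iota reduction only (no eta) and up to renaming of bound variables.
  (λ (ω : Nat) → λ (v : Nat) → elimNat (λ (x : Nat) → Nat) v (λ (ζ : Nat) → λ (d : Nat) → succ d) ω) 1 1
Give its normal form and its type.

normal form:
  2
the term's type:
  Nat


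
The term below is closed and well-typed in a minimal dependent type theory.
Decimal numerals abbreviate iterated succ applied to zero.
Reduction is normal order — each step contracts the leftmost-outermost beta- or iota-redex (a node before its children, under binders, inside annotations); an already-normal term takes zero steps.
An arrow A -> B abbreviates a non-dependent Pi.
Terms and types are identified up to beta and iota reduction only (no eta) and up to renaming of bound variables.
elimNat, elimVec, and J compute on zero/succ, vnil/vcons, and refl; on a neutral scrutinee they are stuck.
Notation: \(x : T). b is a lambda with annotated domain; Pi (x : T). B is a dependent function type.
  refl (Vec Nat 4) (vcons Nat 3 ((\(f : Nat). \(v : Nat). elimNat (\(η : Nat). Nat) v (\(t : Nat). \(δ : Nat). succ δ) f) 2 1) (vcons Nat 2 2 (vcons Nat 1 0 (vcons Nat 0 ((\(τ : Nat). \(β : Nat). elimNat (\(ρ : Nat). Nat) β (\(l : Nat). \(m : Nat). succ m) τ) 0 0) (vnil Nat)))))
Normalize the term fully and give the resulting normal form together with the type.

normal form:
  refl (Vec Nat 4) (vcons Nat 3 3 (vcons Nat 2 2 (vcons Nat 1 0 (vcons Nat 0 0 (vnil Nat)))))
inferred type:
  Eq (Vec Nat 4) (vcons Nat 3 3 (vcons Nat 2 2 (vcons Nat 1 0 (vcons Nat 0 0 (vnil Nat))))) (vcons Nat 3 3 (vcons Nat 2 2 (vcons Nat 1 0 (vcons Nat 0 0 (vnil Nat)))))


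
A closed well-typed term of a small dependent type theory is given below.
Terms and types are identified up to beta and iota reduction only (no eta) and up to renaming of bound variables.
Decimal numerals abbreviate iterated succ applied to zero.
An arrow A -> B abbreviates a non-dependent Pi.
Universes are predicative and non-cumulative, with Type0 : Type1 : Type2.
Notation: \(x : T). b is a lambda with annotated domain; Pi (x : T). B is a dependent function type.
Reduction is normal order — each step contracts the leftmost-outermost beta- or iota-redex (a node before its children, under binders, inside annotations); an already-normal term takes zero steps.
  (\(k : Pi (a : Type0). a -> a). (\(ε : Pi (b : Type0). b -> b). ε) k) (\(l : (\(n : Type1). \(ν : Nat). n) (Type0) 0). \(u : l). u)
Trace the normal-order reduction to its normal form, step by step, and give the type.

normal-order reduction:
  (\(k : Pi (a : Type0). a -> a). (\(ε : Pi (b : Type0). b -> b). ε) k) (\(l : (\(n : Type1). \(ν : Nat). n) (Type0) 0). \(u : l). u)
  ~> (\(k : Pi (a : Type0). a -> a). k) (\(ε : (\(b : Type1). \(l : Nat). b) (Type0) 0). \(n : ε). n)
  ~> \(k : (\(a : Type1). \(ε : Nat). a) (Type0) 0). \(b : k). b
  ~> \(k : (\(a : Nat). Type0) 0). \(ε : k). ε
  ~> \(k : Type0). \(a : k). a
type:
  Pi (k : Type0). k -> k


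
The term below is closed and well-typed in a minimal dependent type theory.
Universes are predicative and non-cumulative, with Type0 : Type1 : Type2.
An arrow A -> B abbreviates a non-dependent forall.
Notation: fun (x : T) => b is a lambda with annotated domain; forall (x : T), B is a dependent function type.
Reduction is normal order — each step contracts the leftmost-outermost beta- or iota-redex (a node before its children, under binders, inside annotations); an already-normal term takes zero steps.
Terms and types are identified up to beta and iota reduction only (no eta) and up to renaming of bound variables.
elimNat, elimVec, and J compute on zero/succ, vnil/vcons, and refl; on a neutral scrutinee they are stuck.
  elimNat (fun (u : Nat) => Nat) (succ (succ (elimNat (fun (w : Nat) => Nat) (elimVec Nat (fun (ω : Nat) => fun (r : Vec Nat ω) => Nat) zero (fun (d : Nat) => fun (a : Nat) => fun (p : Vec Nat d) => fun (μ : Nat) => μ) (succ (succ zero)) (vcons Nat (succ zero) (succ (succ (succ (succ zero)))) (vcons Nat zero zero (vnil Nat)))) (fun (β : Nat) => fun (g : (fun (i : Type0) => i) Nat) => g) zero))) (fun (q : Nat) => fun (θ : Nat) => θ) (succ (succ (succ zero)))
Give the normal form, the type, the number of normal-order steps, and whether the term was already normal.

reduced normal form:
  succ (succ zero)
type:
  Nat
normal-order step count: 22
already normal: no
first redex: an elimNat iota-redex
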